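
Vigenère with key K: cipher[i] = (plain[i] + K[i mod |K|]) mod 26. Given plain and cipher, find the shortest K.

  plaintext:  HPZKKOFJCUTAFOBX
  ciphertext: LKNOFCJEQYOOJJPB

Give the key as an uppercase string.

  i= 0: L-H =  4 → E
  i= 1: K-P = 21 → V
  i= 2: N-Z = 14 → O
  i= 3: O-K =  4 → E
  i= 4: F-K = 21 → V
  i= 5: C-O = 14 → O
  i= 6: J-F =  4 → E
  i= 7: E-J = 21 → V
  i= 8: Q-C = 14 → O
  i= 9: Y-U =  4 → E
  i=10: O-T = 21 → V
  i=11: O-A = 14 → O
  i=12: J-F =  4 → E
  i=13: J-O = 21 → V
  i=14: P-B = 14 → O
  i=15: B-X =  4 → E
  shifts repeat with period 3: EVO

EVO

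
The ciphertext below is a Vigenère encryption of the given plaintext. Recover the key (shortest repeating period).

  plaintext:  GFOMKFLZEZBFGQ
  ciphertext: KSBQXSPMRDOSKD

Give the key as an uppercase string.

ENN

  i= 0: K-G =  4 → E
  i= 1: S-F = 13 → N
  i= 2: B-O = 13 → N
  i= 3: Q-M =  4 → E
  i= 4: X-K = 13 → N
  i= 5: S-F = 13 → N
  i= 6: P-L =  4 → E
  i= 7: M-Z = 13 → N
  i= 8: R-E = 13 → N
  i= 9: D-Z =  4 → E
  i=10: O-B = 13 → N
  i=11: S-F = 13 → N
  i=12: K-G =  4 → E
  i=13: D-Q = 13 → N
  shifts repeat with period 3: ENN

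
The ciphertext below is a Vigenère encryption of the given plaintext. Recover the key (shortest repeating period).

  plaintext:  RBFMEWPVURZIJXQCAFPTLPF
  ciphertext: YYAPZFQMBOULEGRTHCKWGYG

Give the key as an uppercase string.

  i= 0: Y-R =  7 → H
  i= 1: Y-B = 23 → X
  i= 2: A-F = 21 → V
  i= 3: P-M =  3 → D
  i= 4: Z-E = 21 → V
  i= 5: F-W =  9 → J
  i= 6: Q-P =  1 → B
  i= 7: M-V = 17 → R
  i= 8: B-U =  7 → H
  i= 9: O-R = 23 → X
  i=10: U-Z = 21 → V
  i=11: L-I =  3 → D
  i=12: E-J = 21 → V
  i=13: G-X =  9 → J
  i=14: R-Q =  1 → B
  i=15: T-C = 17 → R
  i=16: H-A =  7 → H
  i=17: C-F = 23 → X
  i=18: K-P = 21 → V
  i=19: W-T =  3 → D
  i=20: G-L = 21 → V
  i=21: Y-P =  9 → J
  i=22: G-F =  1 → B
  shifts repeat with period 8: HXVDVJBR

HXVDVJBR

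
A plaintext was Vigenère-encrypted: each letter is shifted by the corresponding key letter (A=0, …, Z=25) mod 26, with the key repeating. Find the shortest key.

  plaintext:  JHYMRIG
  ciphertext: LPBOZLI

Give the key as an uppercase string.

  i= 0: L-J =  2 → C
  i= 1: P-H =  8 → I
  i= 2: B-Y =  3 → D
  i= 3: O-M =  2 → C
  i= 4: Z-R =  8 → I
  i= 5: L-I =  3 → D
  i= 6: I-G =  2 → C
  shifts repeat with period 3: CID

CID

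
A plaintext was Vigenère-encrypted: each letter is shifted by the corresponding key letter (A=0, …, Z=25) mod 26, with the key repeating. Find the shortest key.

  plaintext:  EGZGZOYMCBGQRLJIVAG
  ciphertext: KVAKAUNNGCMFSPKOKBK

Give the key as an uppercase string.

  i= 0: K-E =  6 → G
  i= 1: V-G = 15 → P
  i= 2: A-Z =  1 → B
  i= 3: K-G =  4 → E
  i= 4: A-Z =  1 → B
  i= 5: U-O =  6 → G
  i= 6: N-Y = 15 → P
  i= 7: N-M =  1 → B
  i= 8: G-C =  4 → E
  i= 9: C-B =  1 → B
  i=10: M-G =  6 → G
  i=11: F-Q = 15 → P
  i=12: S-R =  1 → B
  i=13: P-L =  4 → E
  i=14: K-J =  1 → B
  i=15: O-I =  6 → G
  i=16: K-V = 15 → P
  i=17: B-A =  1 → B
  i=18: K-G =  4 → E
  shifts repeat with period 5: GPBEB

GPBEB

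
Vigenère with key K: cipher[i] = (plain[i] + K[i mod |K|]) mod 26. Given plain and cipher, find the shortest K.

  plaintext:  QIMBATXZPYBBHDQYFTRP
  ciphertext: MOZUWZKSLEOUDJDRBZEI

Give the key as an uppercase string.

  i= 0: M-Q = 22 → W
  i= 1: O-I =  6 → G
  i= 2: Z-M = 13 → N
  i= 3: U-B = 19 → T
  i= 4: W-A = 22 → W
  i= 5: Z-T =  6 → G
  i= 6: K-X = 13 → N
  i= 7: S-Z = 19 → T
  i= 8: L-P = 22 → W
  i= 9: E-Y =  6 → G
  i=10: O-B = 13 → N
  i=11: U-B = 19 → T
  i=12: D-H = 22 → W
  i=13: J-D =  6 → G
  i=14: D-Q = 13 → N
  i=15: R-Y = 19 → T
  i=16: B-F = 22 → W
  i=17: Z-T =  6 → G
  i=18: E-R = 13 → N
  i=19: I-P = 19 → T
  shifts repeat with period 4: WGNT

WGNT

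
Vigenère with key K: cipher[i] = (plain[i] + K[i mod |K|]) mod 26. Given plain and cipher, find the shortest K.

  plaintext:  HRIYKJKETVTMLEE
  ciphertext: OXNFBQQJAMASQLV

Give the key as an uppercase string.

  i= 0: O-H =  7 → H
  i= 1: X-R =  6 → G
  i= 2: N-I =  5 → F
  i= 3: F-Y =  7 → H
  i= 4: B-K = 17 → R
  i= 5: Q-J =  7 → H
  i= 6: Q-K =  6 → G
  i= 7: J-E =  5 → F
  i= 8: A-T =  7 → H
  i= 9: M-V = 17 → R
  i=10: A-T =  7 → H
  i=11: S-M =  6 → G
  i=12: Q-L =  5 → F
  i=13: L-E =  7 → H
  i=14: V-E = 17 → R
  shifts repeat with period 5: HGFHR

HGFHR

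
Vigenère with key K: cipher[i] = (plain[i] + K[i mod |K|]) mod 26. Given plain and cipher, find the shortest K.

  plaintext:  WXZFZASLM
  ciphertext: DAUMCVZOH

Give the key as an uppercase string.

  i= 0: D-W =  7 → H
  i= 1: A-X =  3 → D
  i= 2: U-Z = 21 → V
  i= 3: M-F =  7 → H
  i= 4: C-Z =  3 → D
  i= 5: V-A = 21 → V
  i= 6: Z-S =  7 → H
  i= 7: O-L =  3 → D
  i= 8: H-M = 21 → V
  shifts repeat with period 3: HDV

HDV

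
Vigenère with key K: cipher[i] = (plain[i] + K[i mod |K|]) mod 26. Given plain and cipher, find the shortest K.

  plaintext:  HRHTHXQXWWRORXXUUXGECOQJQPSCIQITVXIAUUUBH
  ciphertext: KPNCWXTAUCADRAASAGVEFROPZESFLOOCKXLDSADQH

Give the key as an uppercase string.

DYGJPAD

  i= 0: K-H =  3 → D
  i= 1: P-R = 24 → Y
  i= 2: N-H =  6 → G
  i= 3: C-T =  9 → J
  i= 4: W-H = 15 → P
  i= 5: X-X =  0 → A
  i= 6: T-Q =  3 → D
  i= 7: A-X =  3 → D
  i= 8: U-W = 24 → Y
  i= 9: C-W =  6 → G
  i=10: A-R =  9 → J
  i=11: D-O = 15 → P
  i=12: R-R =  0 → A
  i=13: A-X =  3 → D
  i=14: A-X =  3 → D
  i=15: S-U = 24 → Y
  i=16: A-U =  6 → G
  i=17: G-X =  9 → J
  i=18: V-G = 15 → P
  i=19: E-E =  0 → A
  i=20: F-C =  3 → D
  i=21: R-O =  3 → D
  i=22: O-Q = 24 → Y
  i=23: P-J =  6 → G
  i=24: Z-Q =  9 → J
  i=25: E-P = 15 → P
  i=26: S-S =  0 → A
  i=27: F-C =  3 → D
  i=28: L-I =  3 → D
  i=29: O-Q = 24 → Y
  i=30: O-I =  6 → G
  i=31: C-T =  9 → J
  i=32: K-V = 15 → P
  i=33: X-X =  0 → A
  i=34: L-I =  3 → D
  i=35: D-A =  3 → D
  i=36: S-U = 24 → Y
  i=37: A-U =  6 → G
  i=38: D-U =  9 → J
  i=39: Q-B = 15 → P
  i=40: H-H =  0 → A
  shifts repeat with period 7: DYGJPAD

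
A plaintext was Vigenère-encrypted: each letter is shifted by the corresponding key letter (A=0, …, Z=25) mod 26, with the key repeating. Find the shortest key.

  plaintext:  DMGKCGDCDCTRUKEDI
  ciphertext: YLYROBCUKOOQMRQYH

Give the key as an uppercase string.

VZSHM

  i= 0: Y-D = 21 → V
  i= 1: L-M = 25 → Z
  i= 2: Y-G = 18 → S
  i= 3: R-K =  7 → H
  i= 4: O-C = 12 → M
  i= 5: B-G = 21 → V
  i= 6: C-D = 25 → Z
  i= 7: U-C = 18 → S
  i= 8: K-D =  7 → H
  i= 9: O-C = 12 → M
  i=10: O-T = 21 → V
  i=11: Q-R = 25 → Z
  i=12: M-U = 18 → S
  i=13: R-K =  7 → H
  i=14: Q-E = 12 → M
  i=15: Y-D = 21 → V
  i=16: H-I = 25 → Z
  shifts repeat with period 5: VZSHM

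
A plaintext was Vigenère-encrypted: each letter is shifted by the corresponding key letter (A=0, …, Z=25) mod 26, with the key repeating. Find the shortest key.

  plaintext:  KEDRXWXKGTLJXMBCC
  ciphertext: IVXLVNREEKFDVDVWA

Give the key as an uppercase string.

YRUU

  i= 0: I-K = 24 → Y
  i= 1: V-E = 17 → R
  i= 2: X-D = 20 → U
  i= 3: L-R = 20 → U
  i= 4: V-X = 24 → Y
  i= 5: N-W = 17 → R
  i= 6: R-X = 20 → U
  i= 7: E-K = 20 → U
  i= 8: E-G = 24 → Y
  i= 9: K-T = 17 → R
  i=10: F-L = 20 → U
  i=11: D-J = 20 → U
  i=12: V-X = 24 → Y
  i=13: D-M = 17 → R
  i=14: V-B = 20 → U
  i=15: W-C = 20 → U
  i=16: A-C = 24 → Y
  shifts repeat with period 4: YRUU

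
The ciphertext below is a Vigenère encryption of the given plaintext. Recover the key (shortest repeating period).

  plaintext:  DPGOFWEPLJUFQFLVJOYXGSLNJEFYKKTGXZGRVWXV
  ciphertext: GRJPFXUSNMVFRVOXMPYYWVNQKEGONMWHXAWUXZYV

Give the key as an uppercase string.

DCDBABQ

  i= 0: G-D =  3 → D
  i= 1: R-P =  2 → C
  i= 2: J-G =  3 → D
  i= 3: P-O =  1 → B
  i= 4: F-F =  0 → A
  i= 5: X-W =  1 → B
  i= 6: U-E = 16 → Q
  i= 7: S-P =  3 → D
  i= 8: N-L =  2 → C
  i= 9: M-J =  3 → D
  i=10: V-U =  1 → B
  i=11: F-F =  0 → A
  i=12: R-Q =  1 → B
  i=13: V-F = 16 → Q
  i=14: O-L =  3 → D
  i=15: X-V =  2 → C
  i=16: M-J =  3 → D
  i=17: P-O =  1 → B
  i=18: Y-Y =  0 → A
  i=19: Y-X =  1 → B
  i=20: W-G = 16 → Q
  i=21: V-S =  3 → D
  i=22: N-L =  2 → C
  i=23: Q-N =  3 → D
  i=24: K-J =  1 → B
  i=25: E-E =  0 → A
  i=26: G-F =  1 → B
  i=27: O-Y = 16 → Q
  i=28: N-K =  3 → D
  i=29: M-K =  2 → C
  i=30: W-T =  3 → D
  i=31: H-G =  1 → B
  i=32: X-X =  0 → A
  i=33: A-Z =  1 → B
  i=34: W-G = 16 → Q
  i=35: U-R =  3 → D
  i=36: X-V =  2 → C
  i=37: Z-W =  3 → D
  i=38: Y-X =  1 → B
  i=39: V-V =  0 → A
  shifts repeat with period 7: DCDBABQ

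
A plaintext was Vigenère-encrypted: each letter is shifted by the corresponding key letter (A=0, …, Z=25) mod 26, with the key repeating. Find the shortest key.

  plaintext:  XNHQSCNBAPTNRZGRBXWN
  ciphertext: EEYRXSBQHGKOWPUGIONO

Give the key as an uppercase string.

  i= 0: E-X =  7 → H
  i= 1: E-N = 17 → R
  i= 2: Y-H = 17 → R
  i= 3: R-Q =  1 → B
  i= 4: X-S =  5 → F
  i= 5: S-C = 16 → Q
  i= 6: B-N = 14 → O
  i= 7: Q-B = 15 → P
  i= 8: H-A =  7 → H
  i= 9: G-P = 17 → R
  i=10: K-T = 17 → R
  i=11: O-N =  1 → B
  i=12: W-R =  5 → F
  i=13: P-Z = 16 → Q
  i=14: U-G = 14 → O
  i=15: G-R = 15 → P
  i=16: I-B =  7 → H
  i=17: O-X = 17 → R
  i=18: N-W = 17 → R
  i=19: O-N =  1 → B
  shifts repeat with period 8: HRRBFQOP

HRRBFQOP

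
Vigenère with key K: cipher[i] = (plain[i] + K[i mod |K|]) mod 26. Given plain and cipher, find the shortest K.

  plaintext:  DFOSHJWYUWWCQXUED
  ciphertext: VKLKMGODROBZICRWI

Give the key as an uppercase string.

  i= 0: V-D = 18 → S
  i= 1: K-F =  5 → F
  i= 2: L-O = 23 → X
  i= 3: K-S = 18 → S
  i= 4: M-H =  5 → F
  i= 5: G-J = 23 → X
  i= 6: O-W = 18 → S
  i= 7: D-Y =  5 → F
  i= 8: R-U = 23 → X
  i= 9: O-W = 18 → S
  i=10: B-W =  5 → F
  i=11: Z-C = 23 → X
  i=12: I-Q = 18 → S
  i=13: C-X =  5 → F
  i=14: R-U = 23 → X
  i=15: W-E = 18 → S
  i=16: I-D =  5 → F
  shifts repeat with period 3: SFX

SFX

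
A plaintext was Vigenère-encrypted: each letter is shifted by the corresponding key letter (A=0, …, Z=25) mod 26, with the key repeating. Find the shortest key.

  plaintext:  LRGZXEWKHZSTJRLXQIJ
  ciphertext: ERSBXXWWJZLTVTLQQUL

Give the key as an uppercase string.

TAMCA

  i= 0: E-L = 19 → T
  i= 1: R-R =  0 → A
  i= 2: S-G = 12 → M
  i= 3: B-Z =  2 → C
  i= 4: X-X =  0 → A
  i= 5: X-E = 19 → T
  i= 6: W-W =  0 → A
  i= 7: W-K = 12 → M
  i= 8: J-H =  2 → C
  i= 9: Z-Z =  0 → A
  i=10: L-S = 19 → T
  i=11: T-T =  0 → A
  i=12: V-J = 12 → M
  i=13: T-R =  2 → C
  i=14: L-L =  0 → A
  i=15: Q-X = 19 → T
  i=16: Q-Q =  0 → A
  i=17: U-I = 12 → M
  i=18: L-J =  2 → C
  shifts repeat with period 5: TAMCA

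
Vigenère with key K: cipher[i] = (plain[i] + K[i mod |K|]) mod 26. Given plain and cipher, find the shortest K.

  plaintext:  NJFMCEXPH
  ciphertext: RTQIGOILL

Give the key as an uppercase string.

  i= 0: R-N =  4 → E
  i= 1: T-J = 10 → K
  i= 2: Q-F = 11 → L
  i= 3: I-M = 22 → W
  i= 4: G-C =  4 → E
  i= 5: O-E = 10 → K
  i= 6: I-X = 11 → L
  i= 7: L-P = 22 → W
  i= 8: L-H =  4 → E
  shifts repeat with period 4: EKLW

EKLW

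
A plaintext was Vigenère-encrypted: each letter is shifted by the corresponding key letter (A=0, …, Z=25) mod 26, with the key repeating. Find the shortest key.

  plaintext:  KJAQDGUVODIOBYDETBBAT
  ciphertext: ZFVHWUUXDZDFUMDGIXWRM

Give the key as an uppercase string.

PWVRTOAC

  i= 0: Z-K = 15 → P
  i= 1: F-J = 22 → W
  i= 2: V-A = 21 → V
  i= 3: H-Q = 17 → R
  i= 4: W-D = 19 → T
  i= 5: U-G = 14 → O
  i= 6: U-U =  0 → A
  i= 7: X-V =  2 → C
  i= 8: D-O = 15 → P
  i= 9: Z-D = 22 → W
  i=10: D-I = 21 → V
  i=11: F-O = 17 → R
  i=12: U-B = 19 → T
  i=13: M-Y = 14 → O
  i=14: D-D =  0 → A
  i=15: G-E =  2 → C
  i=16: I-T = 15 → P
  i=17: X-B = 22 → W
  i=18: W-B = 21 → V
  i=19: R-A = 17 → R
  i=20: M-T = 19 → T
  shifts repeat with period 8: PWVRTOAC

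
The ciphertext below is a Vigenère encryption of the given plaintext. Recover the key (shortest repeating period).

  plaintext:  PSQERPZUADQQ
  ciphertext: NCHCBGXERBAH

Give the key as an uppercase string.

YKR

  i= 0: N-P = 24 → Y
  i= 1: C-S = 10 → K
  i= 2: H-Q = 17 → R
  i= 3: C-E = 24 → Y
  i= 4: B-R = 10 → K
  i= 5: G-P = 17 → R
  i= 6: X-Z = 24 → Y
  i= 7: E-U = 10 → K
  i= 8: R-A = 17 → R
  i= 9: B-D = 24 → Y
  i=10: A-Q = 10 → K
  i=11: H-Q = 17 → R
  shifts repeat with period 3: YKR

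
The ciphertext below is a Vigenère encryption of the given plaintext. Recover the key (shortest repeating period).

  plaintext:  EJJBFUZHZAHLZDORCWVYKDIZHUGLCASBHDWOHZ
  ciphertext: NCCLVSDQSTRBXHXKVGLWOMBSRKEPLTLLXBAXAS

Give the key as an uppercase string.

JTTKQYE

  i= 0: N-E =  9 → J
  i= 1: C-J = 19 → T
  i= 2: C-J = 19 → T
  i= 3: L-B = 10 → K
  i= 4: V-F = 16 → Q
  i= 5: S-U = 24 → Y
  i= 6: D-Z =  4 → E
  i= 7: Q-H =  9 → J
  i= 8: S-Z = 19 → T
  i= 9: T-A = 19 → T
  i=10: R-H = 10 → K
  i=11: B-L = 16 → Q
  i=12: X-Z = 24 → Y
  i=13: H-D =  4 → E
  i=14: X-O =  9 → J
  i=15: K-R = 19 → T
  i=16: V-C = 19 → T
  i=17: G-W = 10 → K
  i=18: L-V = 16 → Q
  i=19: W-Y = 24 → Y
  i=20: O-K =  4 → E
  i=21: M-D =  9 → J
  i=22: B-I = 19 → T
  i=23: S-Z = 19 → T
  i=24: R-H = 10 → K
  i=25: K-U = 16 → Q
  i=26: E-G = 24 → Y
  i=27: P-L =  4 → E
  i=28: L-C =  9 → J
  i=29: T-A = 19 → T
  i=30: L-S = 19 → T
  i=31: L-B = 10 → K
  i=32: X-H = 16 → Q
  i=33: B-D = 24 → Y
  i=34: A-W =  4 → E
  i=35: X-O =  9 → J
  i=36: A-H = 19 → T
  i=37: S-Z = 19 → T
  shifts repeat with period 7: JTTKQYE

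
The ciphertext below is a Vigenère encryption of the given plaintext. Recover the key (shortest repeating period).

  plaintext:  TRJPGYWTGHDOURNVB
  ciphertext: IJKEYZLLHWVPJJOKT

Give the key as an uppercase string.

PSB

  i= 0: I-T = 15 → P
  i= 1: J-R = 18 → S
  i= 2: K-J =  1 → B
  i= 3: E-P = 15 → P
  i= 4: Y-G = 18 → S
  i= 5: Z-Y =  1 → B
  i= 6: L-W = 15 → P
  i= 7: L-T = 18 → S
  i= 8: H-G =  1 → B
  i= 9: W-H = 15 → P
  i=10: V-D = 18 → S
  i=11: P-O =  1 → B
  i=12: J-U = 15 → P
  i=13: J-R = 18 → S
  i=14: O-N =  1 → B
  i=15: K-V = 15 → P
  i=16: T-B = 18 → S
  shifts repeat with period 3: PSB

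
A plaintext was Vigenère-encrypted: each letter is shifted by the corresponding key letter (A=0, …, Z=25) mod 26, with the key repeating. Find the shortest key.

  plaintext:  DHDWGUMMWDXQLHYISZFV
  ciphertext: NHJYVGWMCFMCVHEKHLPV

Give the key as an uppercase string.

KAGCPM

  i= 0: N-D = 10 → K
  i= 1: H-H =  0 → A
  i= 2: J-D =  6 → G
  i= 3: Y-W =  2 → C
  i= 4: V-G = 15 → P
  i= 5: G-U = 12 → M
  i= 6: W-M = 10 → K
  i= 7: M-M =  0 → A
  i= 8: C-W =  6 → G
  i= 9: F-D =  2 → C
  i=10: M-X = 15 → P
  i=11: C-Q = 12 → M
  i=12: V-L = 10 → K
  i=13: H-H =  0 → A
  i=14: E-Y =  6 → G
  i=15: K-I =  2 → C
  i=16: H-S = 15 → P
  i=17: L-Z = 12 → M
  i=18: P-F = 10 → K
  i=19: V-V =  0 → A
  shifts repeat with period 6: KAGCPM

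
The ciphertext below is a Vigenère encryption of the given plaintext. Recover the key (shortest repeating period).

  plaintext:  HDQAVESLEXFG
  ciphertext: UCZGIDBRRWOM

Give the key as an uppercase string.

NZJG

  i= 0: U-H = 13 → N
  i= 1: C-D = 25 → Z
  i= 2: Z-Q =  9 → J
  i= 3: G-A =  6 → G
  i= 4: I-V = 13 → N
  i= 5: D-E = 25 → Z
  i= 6: B-S =  9 → J
  i= 7: R-L =  6 → G
  i= 8: R-E = 13 → N
  i= 9: W-X = 25 → Z
  i=10: O-F =  9 → J
  i=11: M-G =  6 → G
  shifts repeat with period 4: NZJG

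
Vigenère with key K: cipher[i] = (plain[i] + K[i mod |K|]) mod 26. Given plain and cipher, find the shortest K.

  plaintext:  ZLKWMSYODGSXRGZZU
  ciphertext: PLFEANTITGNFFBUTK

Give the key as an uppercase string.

QAVIOVVU

  i= 0: P-Z = 16 → Q
  i= 1: L-L =  0 → A
  i= 2: F-K = 21 → V
  i= 3: E-W =  8 → I
  i= 4: A-M = 14 → O
  i= 5: N-S = 21 → V
  i= 6: T-Y = 21 → V
  i= 7: I-O = 20 → U
  i= 8: T-D = 16 → Q
  i= 9: G-G =  0 → A
  i=10: N-S = 21 → V
  i=11: F-X =  8 → I
  i=12: F-R = 14 → O
  i=13: B-G = 21 → V
  i=14: U-Z = 21 → V
  i=15: T-Z = 20 → U
  i=16: K-U = 16 → Q
  shifts repeat with period 8: QAVIOVVU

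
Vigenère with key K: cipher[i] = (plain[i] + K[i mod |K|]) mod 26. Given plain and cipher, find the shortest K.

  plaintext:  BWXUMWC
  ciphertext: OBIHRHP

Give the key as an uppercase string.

NFL

  i= 0: O-B = 13 → N
  i= 1: B-W =  5 → F
  i= 2: I-X = 11 → L
  i= 3: H-U = 13 → N
  i= 4: R-M =  5 → F
  i= 5: H-W = 11 → L
  i= 6: P-C = 13 → N
  shifts repeat with period 3: NFL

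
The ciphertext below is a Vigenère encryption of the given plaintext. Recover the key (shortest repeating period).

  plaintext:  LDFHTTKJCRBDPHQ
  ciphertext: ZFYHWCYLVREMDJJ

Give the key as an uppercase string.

  i= 0: Z-L = 14 → O
  i= 1: F-D =  2 → C
  i= 2: Y-F = 19 → T
  i= 3: H-H =  0 → A
  i= 4: W-T =  3 → D
  i= 5: C-T =  9 → J
  i= 6: Y-K = 14 → O
  i= 7: L-J =  2 → C
  i= 8: V-C = 19 → T
  i= 9: R-R =  0 → A
  i=10: E-B =  3 → D
  i=11: M-D =  9 → J
  i=12: D-P = 14 → O
  i=13: J-H =  2 → C
  i=14: J-Q = 19 → T
  shifts repeat with period 6: OCTADJ

OCTADJ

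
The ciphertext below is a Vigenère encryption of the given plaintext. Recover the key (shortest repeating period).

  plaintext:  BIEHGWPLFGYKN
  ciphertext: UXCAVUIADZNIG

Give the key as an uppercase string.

TPY

  i= 0: U-B = 19 → T
  i= 1: X-I = 15 → P
  i= 2: C-E = 24 → Y
  i= 3: A-H = 19 → T
  i= 4: V-G = 15 → P
  i= 5: U-W = 24 → Y
  i= 6: I-P = 19 → T
  i= 7: A-L = 15 → P
  i= 8: D-F = 24 → Y
  i= 9: Z-G = 19 → T
  i=10: N-Y = 15 → P
  i=11: I-K = 24 → Y
  i=12: G-N = 19 → T
  shifts repeat with period 3: TPY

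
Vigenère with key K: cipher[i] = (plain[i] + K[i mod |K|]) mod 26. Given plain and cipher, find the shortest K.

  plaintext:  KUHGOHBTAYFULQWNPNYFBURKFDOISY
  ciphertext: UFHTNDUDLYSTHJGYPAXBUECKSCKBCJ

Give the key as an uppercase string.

  i= 0: U-K = 10 → K
  i= 1: F-U = 11 → L
  i= 2: H-H =  0 → A
  i= 3: T-G = 13 → N
  i= 4: N-O = 25 → Z
  i= 5: D-H = 22 → W
  i= 6: U-B = 19 → T
  i= 7: D-T = 10 → K
  i= 8: L-A = 11 → L
  i= 9: Y-Y =  0 → A
  i=10: S-F = 13 → N
  i=11: T-U = 25 → Z
  i=12: H-L = 22 → W
  i=13: J-Q = 19 → T
  i=14: G-W = 10 → K
  i=15: Y-N = 11 → L
  i=16: P-P =  0 → A
  i=17: A-N = 13 → N
  i=18: X-Y = 25 → Z
  i=19: B-F = 22 → W
  i=20: U-B = 19 → T
  i=21: E-U = 10 → K
  i=22: C-R = 11 → L
  i=23: K-K =  0 → A
  i=24: S-F = 13 → N
  i=25: C-D = 25 → Z
  i=26: K-O = 22 → W
  i=27: B-I = 19 → T
  i=28: C-S = 10 → K
  i=29: J-Y = 11 → L
  shifts repeat with period 7: KLANZWT

KLANZWT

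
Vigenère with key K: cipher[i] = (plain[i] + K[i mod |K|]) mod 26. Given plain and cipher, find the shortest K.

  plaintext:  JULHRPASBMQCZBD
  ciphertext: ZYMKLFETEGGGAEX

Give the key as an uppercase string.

QEBDU

  i= 0: Z-J = 16 → Q
  i= 1: Y-U =  4 → E
  i= 2: M-L =  1 → B
  i= 3: K-H =  3 → D
  i= 4: L-R = 20 → U
  i= 5: F-P = 16 → Q
  i= 6: E-A =  4 → E
  i= 7: T-S =  1 → B
  i= 8: E-B =  3 → D
  i= 9: G-M = 20 → U
  i=10: G-Q = 16 → Q
  i=11: G-C =  4 → E
  i=12: A-Z =  1 → B
  i=13: E-B =  3 → D
  i=14: X-D = 20 → U
  shifts repeat with period 5: QEBDU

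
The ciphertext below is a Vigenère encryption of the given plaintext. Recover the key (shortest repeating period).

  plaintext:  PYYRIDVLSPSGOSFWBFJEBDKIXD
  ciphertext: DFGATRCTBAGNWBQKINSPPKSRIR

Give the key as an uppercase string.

  i= 0: D-P = 14 → O
  i= 1: F-Y =  7 → H
  i= 2: G-Y =  8 → I
  i= 3: A-R =  9 → J
  i= 4: T-I = 11 → L
  i= 5: R-D = 14 → O
  i= 6: C-V =  7 → H
  i= 7: T-L =  8 → I
  i= 8: B-S =  9 → J
  i= 9: A-P = 11 → L
  i=10: G-S = 14 → O
  i=11: N-G =  7 → H
  i=12: W-O =  8 → I
  i=13: B-S =  9 → J
  i=14: Q-F = 11 → L
  i=15: K-W = 14 → O
  i=16: I-B =  7 → H
  i=17: N-F =  8 → I
  i=18: S-J =  9 → J
  i=19: P-E = 11 → L
  i=20: P-B = 14 → O
  i=21: K-D =  7 → H
  i=22: S-K =  8 → I
  i=23: R-I =  9 → J
  i=24: I-X = 11 → L
  i=25: R-D = 14 → O
  shifts repeat with period 5: OHIJL

OHIJL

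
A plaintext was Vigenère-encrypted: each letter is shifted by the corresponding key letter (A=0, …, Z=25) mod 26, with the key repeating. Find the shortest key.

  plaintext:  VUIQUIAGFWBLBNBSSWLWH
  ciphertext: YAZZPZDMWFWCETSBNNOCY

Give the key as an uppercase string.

DGRJVR

  i= 0: Y-V =  3 → D
  i= 1: A-U =  6 → G
  i= 2: Z-I = 17 → R
  i= 3: Z-Q =  9 → J
  i= 4: P-U = 21 → V
  i= 5: Z-I = 17 → R
  i= 6: D-A =  3 → D
  i= 7: M-G =  6 → G
  i= 8: W-F = 17 → R
  i= 9: F-W =  9 → J
  i=10: W-B = 21 → V
  i=11: C-L = 17 → R
  i=12: E-B =  3 → D
  i=13: T-N =  6 → G
  i=14: S-B = 17 → R
  i=15: B-S =  9 → J
  i=16: N-S = 21 → V
  i=17: N-W = 17 → R
  i=18: O-L =  3 → D
  i=19: C-W =  6 → G
  i=20: Y-H = 17 → R
  shifts repeat with period 6: DGRJVR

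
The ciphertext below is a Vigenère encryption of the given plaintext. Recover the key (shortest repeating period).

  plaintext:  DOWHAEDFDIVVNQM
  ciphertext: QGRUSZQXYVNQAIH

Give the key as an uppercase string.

NSV

  i= 0: Q-D = 13 → N
  i= 1: G-O = 18 → S
  i= 2: R-W = 21 → V
  i= 3: U-H = 13 → N
  i= 4: S-A = 18 → S
  i= 5: Z-E = 21 → V
  i= 6: Q-D = 13 → N
  i= 7: X-F = 18 → S
  i= 8: Y-D = 21 → V
  i= 9: V-I = 13 → N
  i=10: N-V = 18 → S
  i=11: Q-V = 21 → V
  i=12: A-N = 13 → N
  i=13: I-Q = 18 → S
  i=14: H-M = 21 → V
  shifts repeat with period 3: NSV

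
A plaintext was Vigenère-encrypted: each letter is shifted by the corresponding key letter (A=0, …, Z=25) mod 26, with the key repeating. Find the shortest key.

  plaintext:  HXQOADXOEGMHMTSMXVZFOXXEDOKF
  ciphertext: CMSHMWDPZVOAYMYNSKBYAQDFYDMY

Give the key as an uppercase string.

VPCTMTGB

  i= 0: C-H = 21 → V
  i= 1: M-X = 15 → P
  i= 2: S-Q =  2 → C
  i= 3: H-O = 19 → T
  i= 4: M-A = 12 → M
  i= 5: W-D = 19 → T
  i= 6: D-X =  6 → G
  i= 7: P-O =  1 → B
  i= 8: Z-E = 21 → V
  i= 9: V-G = 15 → P
  i=10: O-M =  2 → C
  i=11: A-H = 19 → T
  i=12: Y-M = 12 → M
  i=13: M-T = 19 → T
  i=14: Y-S =  6 → G
  i=15: N-M =  1 → B
  i=16: S-X = 21 → V
  i=17: K-V = 15 → P
  i=18: B-Z =  2 → C
  i=19: Y-F = 19 → T
  i=20: A-O = 12 → M
  i=21: Q-X = 19 → T
  i=22: D-X =  6 → G
  i=23: F-E =  1 → B
  i=24: Y-D = 21 → V
  i=25: D-O = 15 → P
  i=26: M-K =  2 → C
  i=27: Y-F = 19 → T
  shifts repeat with period 8: VPCTMTGB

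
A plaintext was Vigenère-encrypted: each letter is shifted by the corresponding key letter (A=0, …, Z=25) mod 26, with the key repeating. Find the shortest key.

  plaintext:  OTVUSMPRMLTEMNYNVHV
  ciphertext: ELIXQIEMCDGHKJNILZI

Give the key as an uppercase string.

QSNDYWPV

  i= 0: E-O = 16 → Q
  i= 1: L-T = 18 → S
  i= 2: I-V = 13 → N
  i= 3: X-U =  3 → D
  i= 4: Q-S = 24 → Y
  i= 5: I-M = 22 → W
  i= 6: E-P = 15 → P
  i= 7: M-R = 21 → V
  i= 8: C-M = 16 → Q
  i= 9: D-L = 18 → S
  i=10: G-T = 13 → N
  i=11: H-E =  3 → D
  i=12: K-M = 24 → Y
  i=13: J-N = 22 → W
  i=14: N-Y = 15 → P
  i=15: I-N = 21 → V
  i=16: L-V = 16 → Q
  i=17: Z-H = 18 → S
  i=18: I-V = 13 → N
  shifts repeat with period 8: QSNDYWPV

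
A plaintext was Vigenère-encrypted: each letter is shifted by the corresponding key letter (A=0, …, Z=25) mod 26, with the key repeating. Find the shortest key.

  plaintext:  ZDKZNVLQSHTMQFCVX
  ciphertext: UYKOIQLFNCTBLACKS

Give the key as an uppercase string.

VVAP

  i= 0: U-Z = 21 → V
  i= 1: Y-D = 21 → V
  i= 2: K-K =  0 → A
  i= 3: O-Z = 15 → P
  i= 4: I-N = 21 → V
  i= 5: Q-V = 21 → V
  i= 6: L-L =  0 → A
  i= 7: F-Q = 15 → P
  i= 8: N-S = 21 → V
  i= 9: C-H = 21 → V
  i=10: T-T =  0 → A
  i=11: B-M = 15 → P
  i=12: L-Q = 21 → V
  i=13: A-F = 21 → V
  i=14: C-C =  0 → A
  i=15: K-V = 15 → P
  i=16: S-X = 21 → V
  shifts repeat with period 4: VVAP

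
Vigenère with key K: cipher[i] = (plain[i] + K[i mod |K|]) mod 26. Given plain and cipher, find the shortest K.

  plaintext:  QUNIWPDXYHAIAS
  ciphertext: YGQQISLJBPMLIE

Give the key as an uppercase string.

IMD

  i= 0: Y-Q =  8 → I
  i= 1: G-U = 12 → M
  i= 2: Q-N =  3 → D
  i= 3: Q-I =  8 → I
  i= 4: I-W = 12 → M
  i= 5: S-P =  3 → D
  i= 6: L-D =  8 → I
  i= 7: J-X = 12 → M
  i= 8: B-Y =  3 → D
  i= 9: P-H =  8 → I
  i=10: M-A = 12 → M
  i=11: L-I =  3 → D
  i=12: I-A =  8 → I
  i=13: E-S = 12 → M
  shifts repeat with period 3: IMD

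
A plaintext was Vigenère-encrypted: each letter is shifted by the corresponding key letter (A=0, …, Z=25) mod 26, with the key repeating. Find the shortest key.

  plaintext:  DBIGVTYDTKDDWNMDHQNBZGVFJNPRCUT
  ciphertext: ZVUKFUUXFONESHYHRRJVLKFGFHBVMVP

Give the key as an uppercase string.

  i= 0: Z-D = 22 → W
  i= 1: V-B = 20 → U
  i= 2: U-I = 12 → M
  i= 3: K-G =  4 → E
  i= 4: F-V = 10 → K
  i= 5: U-T =  1 → B
  i= 6: U-Y = 22 → W
  i= 7: X-D = 20 → U
  i= 8: F-T = 12 → M
  i= 9: O-K =  4 → E
  i=10: N-D = 10 → K
  i=11: E-D =  1 → B
  i=12: S-W = 22 → W
  i=13: H-N = 20 → U
  i=14: Y-M = 12 → M
  i=15: H-D =  4 → E
  i=16: R-H = 10 → K
  i=17: R-Q =  1 → B
  i=18: J-N = 22 → W
  i=19: V-B = 20 → U
  i=20: L-Z = 12 → M
  i=21: K-G =  4 → E
  i=22: F-V = 10 → K
  i=23: G-F =  1 → B
  i=24: F-J = 22 → W
  i=25: H-N = 20 → U
  i=26: B-P = 12 → M
  i=27: V-R =  4 → E
  i=28: M-C = 10 → K
  i=29: V-U =  1 → B
  i=30: P-T = 22 → W
  shifts repeat with period 6: WUMEKB

WUMEKB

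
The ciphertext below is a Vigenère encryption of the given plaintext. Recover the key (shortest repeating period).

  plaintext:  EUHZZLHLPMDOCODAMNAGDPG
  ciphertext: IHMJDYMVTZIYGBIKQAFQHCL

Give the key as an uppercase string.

  i= 0: I-E =  4 → E
  i= 1: H-U = 13 → N
  i= 2: M-H =  5 → F
  i= 3: J-Z = 10 → K
  i= 4: D-Z =  4 → E
  i= 5: Y-L = 13 → N
  i= 6: M-H =  5 → F
  i= 7: V-L = 10 → K
  i= 8: T-P =  4 → E
  i= 9: Z-M = 13 → N
  i=10: I-D =  5 → F
  i=11: Y-O = 10 → K
  i=12: G-C =  4 → E
  i=13: B-O = 13 → N
  i=14: I-D =  5 → F
  i=15: K-A = 10 → K
  i=16: Q-M =  4 → E
  i=17: A-N = 13 → N
  i=18: F-A =  5 → F
  i=19: Q-G = 10 → K
  i=20: H-D =  4 → E
  i=21: C-P = 13 → N
  i=22: L-G =  5 → F
  shifts repeat with period 4: ENFK

ENFK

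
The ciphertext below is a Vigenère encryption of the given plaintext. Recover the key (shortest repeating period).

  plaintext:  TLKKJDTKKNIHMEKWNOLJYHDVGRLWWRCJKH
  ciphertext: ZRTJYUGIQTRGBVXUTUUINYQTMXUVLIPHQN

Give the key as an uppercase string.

  i= 0: Z-T =  6 → G
  i= 1: R-L =  6 → G
  i= 2: T-K =  9 → J
  i= 3: J-K = 25 → Z
  i= 4: Y-J = 15 → P
  i= 5: U-D = 17 → R
  i= 6: G-T = 13 → N
  i= 7: I-K = 24 → Y
  i= 8: Q-K =  6 → G
  i= 9: T-N =  6 → G
  i=10: R-I =  9 → J
  i=11: G-H = 25 → Z
  i=12: B-M = 15 → P
  i=13: V-E = 17 → R
  i=14: X-K = 13 → N
  i=15: U-W = 24 → Y
  i=16: T-N =  6 → G
  i=17: U-O =  6 → G
  i=18: U-L =  9 → J
  i=19: I-J = 25 → Z
  i=20: N-Y = 15 → P
  i=21: Y-H = 17 → R
  i=22: Q-D = 13 → N
  i=23: T-V = 24 → Y
  i=24: M-G =  6 → G
  i=25: X-R =  6 → G
  i=26: U-L =  9 → J
  i=27: V-W = 25 → Z
  i=28: L-W = 15 → P
  i=29: I-R = 17 → R
  i=30: P-C = 13 → N
  i=31: H-J = 24 → Y
  i=32: Q-K =  6 → G
  i=33: N-H =  6 → G
  shifts repeat with period 8: GGJZPRNY

GGJZPRNY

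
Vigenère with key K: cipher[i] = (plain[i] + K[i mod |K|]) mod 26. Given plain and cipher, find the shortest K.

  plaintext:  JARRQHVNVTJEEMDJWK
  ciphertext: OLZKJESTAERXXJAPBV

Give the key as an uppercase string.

FLITTXXG

  i= 0: O-J =  5 → F
  i= 1: L-A = 11 → L
  i= 2: Z-R =  8 → I
  i= 3: K-R = 19 → T
  i= 4: J-Q = 19 → T
  i= 5: E-H = 23 → X
  i= 6: S-V = 23 → X
  i= 7: T-N =  6 → G
  i= 8: A-V =  5 → F
  i= 9: E-T = 11 → L
  i=10: R-J =  8 → I
  i=11: X-E = 19 → T
  i=12: X-E = 19 → T
  i=13: J-M = 23 → X
  i=14: A-D = 23 → X
  i=15: P-J =  6 → G
  i=16: B-W =  5 → F
  i=17: V-K = 11 → L
  shifts repeat with period 8: FLITTXXG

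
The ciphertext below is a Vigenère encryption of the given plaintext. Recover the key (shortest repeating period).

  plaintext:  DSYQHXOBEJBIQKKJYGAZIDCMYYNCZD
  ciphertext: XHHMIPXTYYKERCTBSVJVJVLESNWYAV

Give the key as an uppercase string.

  i= 0: X-D = 20 → U
  i= 1: H-S = 15 → P
  i= 2: H-Y =  9 → J
  i= 3: M-Q = 22 → W
  i= 4: I-H =  1 → B
  i= 5: P-X = 18 → S
  i= 6: X-O =  9 → J
  i= 7: T-B = 18 → S
  i= 8: Y-E = 20 → U
  i= 9: Y-J = 15 → P
  i=10: K-B =  9 → J
  i=11: E-I = 22 → W
  i=12: R-Q =  1 → B
  i=13: C-K = 18 → S
  i=14: T-K =  9 → J
  i=15: B-J = 18 → S
  i=16: S-Y = 20 → U
  i=17: V-G = 15 → P
  i=18: J-A =  9 → J
  i=19: V-Z = 22 → W
  i=20: J-I =  1 → B
  i=21: V-D = 18 → S
  i=22: L-C =  9 → J
  i=23: E-M = 18 → S
  i=24: S-Y = 20 → U
  i=25: N-Y = 15 → P
  i=26: W-N =  9 → J
  i=27: Y-C = 22 → W
  i=28: A-Z =  1 → B
  i=29: V-D = 18 → S
  shifts repeat with period 8: UPJWBSJS

UPJWBSJS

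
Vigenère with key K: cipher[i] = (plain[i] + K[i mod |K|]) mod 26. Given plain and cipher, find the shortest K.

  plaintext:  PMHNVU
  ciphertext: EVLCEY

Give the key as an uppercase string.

PJE

  i= 0: E-P = 15 → P
  i= 1: V-M =  9 → J
  i= 2: L-H =  4 → E
  i= 3: C-N = 15 → P
  i= 4: E-V =  9 → J
  i= 5: Y-U =  4 → E
  shifts repeat with period 3: PJE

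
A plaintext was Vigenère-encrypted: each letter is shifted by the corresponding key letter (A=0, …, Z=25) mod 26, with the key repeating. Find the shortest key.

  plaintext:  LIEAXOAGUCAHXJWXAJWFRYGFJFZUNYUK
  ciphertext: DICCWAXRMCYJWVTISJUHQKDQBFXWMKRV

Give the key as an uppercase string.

SAYCZMXL

  i= 0: D-L = 18 → S
  i= 1: I-I =  0 → A
  i= 2: C-E = 24 → Y
  i= 3: C-A =  2 → C
  i= 4: W-X = 25 → Z
  i= 5: A-O = 12 → M
  i= 6: X-A = 23 → X
  i= 7: R-G = 11 → L
  i= 8: M-U = 18 → S
  i= 9: C-C =  0 → A
  i=10: Y-A = 24 → Y
  i=11: J-H =  2 → C
  i=12: W-X = 25 → Z
  i=13: V-J = 12 → M
  i=14: T-W = 23 → X
  i=15: I-X = 11 → L
  i=16: S-A = 18 → S
  i=17: J-J =  0 → A
  i=18: U-W = 24 → Y
  i=19: H-F =  2 → C
  i=20: Q-R = 25 → Z
  i=21: K-Y = 12 → M
  i=22: D-G = 23 → X
  i=23: Q-F = 11 → L
  i=24: B-J = 18 → S
  i=25: F-F =  0 → A
  i=26: X-Z = 24 → Y
  i=27: W-U =  2 → C
  i=28: M-N = 25 → Z
  i=29: K-Y = 12 → M
  i=30: R-U = 23 → X
  i=31: V-K = 11 → L
  shifts repeat with period 8: SAYCZMXL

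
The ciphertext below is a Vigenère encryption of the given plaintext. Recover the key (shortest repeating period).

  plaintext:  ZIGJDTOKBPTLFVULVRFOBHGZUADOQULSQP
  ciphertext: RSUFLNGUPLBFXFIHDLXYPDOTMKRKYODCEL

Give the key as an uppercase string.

  i= 0: R-Z = 18 → S
  i= 1: S-I = 10 → K
  i= 2: U-G = 14 → O
  i= 3: F-J = 22 → W
  i= 4: L-D =  8 → I
  i= 5: N-T = 20 → U
  i= 6: G-O = 18 → S
  i= 7: U-K = 10 → K
  i= 8: P-B = 14 → O
  i= 9: L-P = 22 → W
  i=10: B-T =  8 → I
  i=11: F-L = 20 → U
  i=12: X-F = 18 → S
  i=13: F-V = 10 → K
  i=14: I-U = 14 → O
  i=15: H-L = 22 → W
  i=16: D-V =  8 → I
  i=17: L-R = 20 → U
  i=18: X-F = 18 → S
  i=19: Y-O = 10 → K
  i=20: P-B = 14 → O
  i=21: D-H = 22 → W
  i=22: O-G =  8 → I
  i=23: T-Z = 20 → U
  i=24: M-U = 18 → S
  i=25: K-A = 10 → K
  i=26: R-D = 14 → O
  i=27: K-O = 22 → W
  i=28: Y-Q =  8 → I
  i=29: O-U = 20 → U
  i=30: D-L = 18 → S
  i=31: C-S = 10 → K
  i=32: E-Q = 14 → O
  i=33: L-P = 22 → W
  shifts repeat with period 6: SKOWIU

SKOWIU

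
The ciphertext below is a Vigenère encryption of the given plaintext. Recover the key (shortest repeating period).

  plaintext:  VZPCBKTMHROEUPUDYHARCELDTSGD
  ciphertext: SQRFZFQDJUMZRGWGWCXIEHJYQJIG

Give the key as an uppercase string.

  i= 0: S-V = 23 → X
  i= 1: Q-Z = 17 → R
  i= 2: R-P =  2 → C
  i= 3: F-C =  3 → D
  i= 4: Z-B = 24 → Y
  i= 5: F-K = 21 → V
  i= 6: Q-T = 23 → X
  i= 7: D-M = 17 → R
  i= 8: J-H =  2 → C
  i= 9: U-R =  3 → D
  i=10: M-O = 24 → Y
  i=11: Z-E = 21 → V
  i=12: R-U = 23 → X
  i=13: G-P = 17 → R
  i=14: W-U =  2 → C
  i=15: G-D =  3 → D
  i=16: W-Y = 24 → Y
  i=17: C-H = 21 → V
  i=18: X-A = 23 → X
  i=19: I-R = 17 → R
  i=20: E-C =  2 → C
  i=21: H-E =  3 → D
  i=22: J-L = 24 → Y
  i=23: Y-D = 21 → V
  i=24: Q-T = 23 → X
  i=25: J-S = 17 → R
  i=26: I-G =  2 → C
  i=27: G-D =  3 → D
  shifts repeat with period 6: XRCDYV

XRCDYV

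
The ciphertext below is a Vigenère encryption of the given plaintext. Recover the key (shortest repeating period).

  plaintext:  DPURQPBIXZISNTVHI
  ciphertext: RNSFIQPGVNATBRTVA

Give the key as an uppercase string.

OYYOSB

  i= 0: R-D = 14 → O
  i= 1: N-P = 24 → Y
  i= 2: S-U = 24 → Y
  i= 3: F-R = 14 → O
  i= 4: I-Q = 18 → S
  i= 5: Q-P =  1 → B
  i= 6: P-B = 14 → O
  i= 7: G-I = 24 → Y
  i= 8: V-X = 24 → Y
  i= 9: N-Z = 14 → O
  i=10: A-I = 18 → S
  i=11: T-S =  1 → B
  i=12: B-N = 14 → O
  i=13: R-T = 24 → Y
  i=14: T-V = 24 → Y
  i=15: V-H = 14 → O
  i=16: A-I = 18 → S
  shifts repeat with period 6: OYYOSB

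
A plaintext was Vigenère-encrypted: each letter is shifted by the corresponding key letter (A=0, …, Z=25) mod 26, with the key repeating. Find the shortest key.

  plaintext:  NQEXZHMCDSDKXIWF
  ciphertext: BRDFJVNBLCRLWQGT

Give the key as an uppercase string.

OBZIK

  i= 0: B-N = 14 → O
  i= 1: R-Q =  1 → B
  i= 2: D-E = 25 → Z
  i= 3: F-X =  8 → I
  i= 4: J-Z = 10 → K
  i= 5: V-H = 14 → O
  i= 6: N-M =  1 → B
  i= 7: B-C = 25 → Z
  i= 8: L-D =  8 → I
  i= 9: C-S = 10 → K
  i=10: R-D = 14 → O
  i=11: L-K =  1 → B
  i=12: W-X = 25 → Z
  i=13: Q-I =  8 → I
  i=14: G-W = 10 → K
  i=15: T-F = 14 → O
  shifts repeat with period 5: OBZIK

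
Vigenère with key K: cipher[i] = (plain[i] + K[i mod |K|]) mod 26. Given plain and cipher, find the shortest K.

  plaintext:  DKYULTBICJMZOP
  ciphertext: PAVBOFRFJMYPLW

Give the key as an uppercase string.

  i= 0: P-D = 12 → M
  i= 1: A-K = 16 → Q
  i= 2: V-Y = 23 → X
  i= 3: B-U =  7 → H
  i= 4: O-L =  3 → D
  i= 5: F-T = 12 → M
  i= 6: R-B = 16 → Q
  i= 7: F-I = 23 → X
  i= 8: J-C =  7 → H
  i= 9: M-J =  3 → D
  i=10: Y-M = 12 → M
  i=11: P-Z = 16 → Q
  i=12: L-O = 23 → X
  i=13: W-P =  7 → H
  shifts repeat with period 5: MQXHD

MQXHD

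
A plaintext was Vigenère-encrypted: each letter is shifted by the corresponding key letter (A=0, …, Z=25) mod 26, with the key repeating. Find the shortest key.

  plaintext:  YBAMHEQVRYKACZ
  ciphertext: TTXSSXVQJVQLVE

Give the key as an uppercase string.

VSXGLTF

  i= 0: T-Y = 21 → V
  i= 1: T-B = 18 → S
  i= 2: X-A = 23 → X
  i= 3: S-M =  6 → G
  i= 4: S-H = 11 → L
  i= 5: X-E = 19 → T
  i= 6: V-Q =  5 → F
  i= 7: Q-V = 21 → V
  i= 8: J-R = 18 → S
  i= 9: V-Y = 23 → X
  i=10: Q-K =  6 → G
  i=11: L-A = 11 → L
  i=12: V-C = 19 → T
  i=13: E-Z =  5 → F
  shifts repeat with period 7: VSXGLTF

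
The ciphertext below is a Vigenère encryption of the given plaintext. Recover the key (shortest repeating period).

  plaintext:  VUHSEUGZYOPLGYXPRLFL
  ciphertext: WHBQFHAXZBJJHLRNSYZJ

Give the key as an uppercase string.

  i= 0: W-V =  1 → B
  i= 1: H-U = 13 → N
  i= 2: B-H = 20 → U
  i= 3: Q-S = 24 → Y
  i= 4: F-E =  1 → B
  i= 5: H-U = 13 → N
  i= 6: A-G = 20 → U
  i= 7: X-Z = 24 → Y
  i= 8: Z-Y =  1 → B
  i= 9: B-O = 13 → N
  i=10: J-P = 20 → U
  i=11: J-L = 24 → Y
  i=12: H-G =  1 → B
  i=13: L-Y = 13 → N
  i=14: R-X = 20 → U
  i=15: N-P = 24 → Y
  i=16: S-R =  1 → B
  i=17: Y-L = 13 → N
  i=18: Z-F = 20 → U
  i=19: J-L = 24 → Y
  shifts repeat with period 4: BNUY

BNUY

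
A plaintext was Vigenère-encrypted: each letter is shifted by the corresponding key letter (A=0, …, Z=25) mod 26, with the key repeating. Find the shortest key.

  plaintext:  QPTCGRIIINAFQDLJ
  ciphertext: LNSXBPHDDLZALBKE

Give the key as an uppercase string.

VYZV

  i= 0: L-Q = 21 → V
  i= 1: N-P = 24 → Y
  i= 2: S-T = 25 → Z
  i= 3: X-C = 21 → V
  i= 4: B-G = 21 → V
  i= 5: P-R = 24 → Y
  i= 6: H-I = 25 → Z
  i= 7: D-I = 21 → V
  i= 8: D-I = 21 → V
  i= 9: L-N = 24 → Y
  i=10: Z-A = 25 → Z
  i=11: A-F = 21 → V
  i=12: L-Q = 21 → V
  i=13: B-D = 24 → Y
  i=14: K-L = 25 → Z
  i=15: E-J = 21 → V
  shifts repeat with period 4: VYZV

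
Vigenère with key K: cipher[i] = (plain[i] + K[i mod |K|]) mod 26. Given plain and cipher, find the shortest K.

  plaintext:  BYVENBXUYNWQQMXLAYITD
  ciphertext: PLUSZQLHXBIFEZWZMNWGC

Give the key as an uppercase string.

  i= 0: P-B = 14 → O
  i= 1: L-Y = 13 → N
  i= 2: U-V = 25 → Z
  i= 3: S-E = 14 → O
  i= 4: Z-N = 12 → M
  i= 5: Q-B = 15 → P
  i= 6: L-X = 14 → O
  i= 7: H-U = 13 → N
  i= 8: X-Y = 25 → Z
  i= 9: B-N = 14 → O
  i=10: I-W = 12 → M
  i=11: F-Q = 15 → P
  i=12: E-Q = 14 → O
  i=13: Z-M = 13 → N
  i=14: W-X = 25 → Z
  i=15: Z-L = 14 → O
  i=16: M-A = 12 → M
  i=17: N-Y = 15 → P
  i=18: W-I = 14 → O
  i=19: G-T = 13 → N
  i=20: C-D = 25 → Z
  shifts repeat with period 6: ONZOMP

ONZOMP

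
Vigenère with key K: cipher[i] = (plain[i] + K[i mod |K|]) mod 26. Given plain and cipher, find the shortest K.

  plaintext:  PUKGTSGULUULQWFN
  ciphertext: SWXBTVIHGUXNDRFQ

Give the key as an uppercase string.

  i= 0: S-P =  3 → D
  i= 1: W-U =  2 → C
  i= 2: X-K = 13 → N
  i= 3: B-G = 21 → V
  i= 4: T-T =  0 → A
  i= 5: V-S =  3 → D
  i= 6: I-G =  2 → C
  i= 7: H-U = 13 → N
  i= 8: G-L = 21 → V
  i= 9: U-U =  0 → A
  i=10: X-U =  3 → D
  i=11: N-L =  2 → C
  i=12: D-Q = 13 → N
  i=13: R-W = 21 → V
  i=14: F-F =  0 → A
  i=15: Q-N =  3 → D
  shifts repeat with period 5: DCNVA

DCNVA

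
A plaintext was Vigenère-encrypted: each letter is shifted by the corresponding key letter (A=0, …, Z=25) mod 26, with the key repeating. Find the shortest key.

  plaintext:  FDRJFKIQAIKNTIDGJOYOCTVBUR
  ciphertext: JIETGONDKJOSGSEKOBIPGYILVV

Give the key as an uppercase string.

EFNKB

  i= 0: J-F =  4 → E
  i= 1: I-D =  5 → F
  i= 2: E-R = 13 → N
  i= 3: T-J = 10 → K
  i= 4: G-F =  1 → B
  i= 5: O-K =  4 → E
  i= 6: N-I =  5 → F
  i= 7: D-Q = 13 → N
  i= 8: K-A = 10 → K
  i= 9: J-I =  1 → B
  i=10: O-K =  4 → E
  i=11: S-N =  5 → F
  i=12: G-T = 13 → N
  i=13: S-I = 10 → K
  i=14: E-D =  1 → B
  i=15: K-G =  4 → E
  i=16: O-J =  5 → F
  i=17: B-O = 13 → N
  i=18: I-Y = 10 → K
  i=19: P-O =  1 → B
  i=20: G-C =  4 → E
  i=21: Y-T =  5 → F
  i=22: I-V = 13 → N
  i=23: L-B = 10 → K
  i=24: V-U =  1 → B
  i=25: V-R =  4 → E
  shifts repeat with period 5: EFNKB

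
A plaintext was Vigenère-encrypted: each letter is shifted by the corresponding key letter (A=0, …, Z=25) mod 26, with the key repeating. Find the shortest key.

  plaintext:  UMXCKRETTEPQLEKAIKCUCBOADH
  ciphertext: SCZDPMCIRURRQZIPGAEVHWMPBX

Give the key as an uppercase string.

YQCBFVYP

  i= 0: S-U = 24 → Y
  i= 1: C-M = 16 → Q
  i= 2: Z-X =  2 → C
  i= 3: D-C =  1 → B
  i= 4: P-K =  5 → F
  i= 5: M-R = 21 → V
  i= 6: C-E = 24 → Y
  i= 7: I-T = 15 → P
  i= 8: R-T = 24 → Y
  i= 9: U-E = 16 → Q
  i=10: R-P =  2 → C
  i=11: R-Q =  1 → B
  i=12: Q-L =  5 → F
  i=13: Z-E = 21 → V
  i=14: I-K = 24 → Y
  i=15: P-A = 15 → P
  i=16: G-I = 24 → Y
  i=17: A-K = 16 → Q
  i=18: E-C =  2 → C
  i=19: V-U =  1 → B
  i=20: H-C =  5 → F
  i=21: W-B = 21 → V
  i=22: M-O = 24 → Y
  i=23: P-A = 15 → P
  i=24: B-D = 24 → Y
  i=25: X-H = 16 → Q
  shifts repeat with period 8: YQCBFVYP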